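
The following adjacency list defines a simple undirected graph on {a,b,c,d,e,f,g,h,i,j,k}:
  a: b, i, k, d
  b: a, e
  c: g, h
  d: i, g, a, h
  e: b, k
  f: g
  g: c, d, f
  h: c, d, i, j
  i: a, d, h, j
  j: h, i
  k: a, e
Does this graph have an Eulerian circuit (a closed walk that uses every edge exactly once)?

Degrees: a:4, b:2, c:2, d:4, e:2, f:1, g:3, h:4, i:4, j:2, k:2
f, g have odd degree; an Eulerian circuit needs every degree to be even, so none exists.

No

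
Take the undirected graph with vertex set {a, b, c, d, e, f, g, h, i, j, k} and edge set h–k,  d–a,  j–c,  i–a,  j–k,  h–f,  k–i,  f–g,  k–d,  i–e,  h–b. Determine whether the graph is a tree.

|V| = 11, |E| = 11.
Connected but with 11 > 10 edges, so it has a cycle and is not a tree.

No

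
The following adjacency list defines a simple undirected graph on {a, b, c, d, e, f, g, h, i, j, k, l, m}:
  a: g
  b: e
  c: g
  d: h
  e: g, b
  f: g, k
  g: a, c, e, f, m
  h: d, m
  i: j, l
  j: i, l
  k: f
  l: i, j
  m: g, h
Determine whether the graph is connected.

Component: {i, j, l}
Component: {a, b, c, d, e, f, g, h, k, m}
There are 2 separate components, so the graph is not connected.

No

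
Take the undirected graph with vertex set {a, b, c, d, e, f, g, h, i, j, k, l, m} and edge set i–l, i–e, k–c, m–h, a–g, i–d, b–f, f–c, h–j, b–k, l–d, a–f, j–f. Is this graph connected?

Component: {d, e, i, l}
Component: {a, b, c, f, g, h, j, k, m}
There are 2 separate components, so the graph is not connected.

No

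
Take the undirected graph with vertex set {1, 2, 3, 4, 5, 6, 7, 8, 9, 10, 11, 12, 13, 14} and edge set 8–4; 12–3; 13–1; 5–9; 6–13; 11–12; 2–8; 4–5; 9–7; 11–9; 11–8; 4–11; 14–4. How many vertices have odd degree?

8

Degrees: 1:1, 2:1, 3:1, 4:4, 5:2, 6:1, 7:1, 8:3, 9:3, 10:0, 11:4, 12:2, 13:2, 14:1
Odd-degree vertices: 1, 2, 3, 6, 7, 8, 9, 14.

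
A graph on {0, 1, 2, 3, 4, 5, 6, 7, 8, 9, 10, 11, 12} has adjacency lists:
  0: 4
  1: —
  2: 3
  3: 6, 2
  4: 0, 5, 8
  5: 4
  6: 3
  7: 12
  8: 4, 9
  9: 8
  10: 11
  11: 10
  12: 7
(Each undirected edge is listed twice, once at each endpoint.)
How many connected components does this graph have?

5

Component: {1}
Component: {7, 12}
Component: {10, 11}
Component: {2, 3, 6}
Component: {0, 4, 5, 8, 9}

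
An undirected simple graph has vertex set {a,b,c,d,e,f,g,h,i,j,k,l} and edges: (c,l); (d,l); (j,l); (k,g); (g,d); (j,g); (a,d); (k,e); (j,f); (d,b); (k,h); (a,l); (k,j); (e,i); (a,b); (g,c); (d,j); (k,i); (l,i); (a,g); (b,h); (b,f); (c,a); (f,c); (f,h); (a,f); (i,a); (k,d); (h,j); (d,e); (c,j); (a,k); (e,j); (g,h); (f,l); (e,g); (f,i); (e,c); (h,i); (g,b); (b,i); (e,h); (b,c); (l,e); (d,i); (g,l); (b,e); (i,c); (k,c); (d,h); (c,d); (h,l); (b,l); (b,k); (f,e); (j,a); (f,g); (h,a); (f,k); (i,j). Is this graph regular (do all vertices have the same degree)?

Degrees: a:10, b:10, c:10, d:10, e:10, f:10, g:10, h:10, i:10, j:10, k:10, l:10
All degrees equal 10; the graph is regular.

Yes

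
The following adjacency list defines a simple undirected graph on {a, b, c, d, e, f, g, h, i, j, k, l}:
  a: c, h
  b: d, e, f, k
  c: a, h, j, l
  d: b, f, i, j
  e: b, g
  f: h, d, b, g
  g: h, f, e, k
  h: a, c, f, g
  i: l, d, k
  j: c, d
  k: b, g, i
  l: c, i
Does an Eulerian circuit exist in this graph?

No

Degrees: a:2, b:4, c:4, d:4, e:2, f:4, g:4, h:4, i:3, j:2, k:3, l:2
Vertices with odd degree: i, k. An Eulerian circuit requires all degrees even.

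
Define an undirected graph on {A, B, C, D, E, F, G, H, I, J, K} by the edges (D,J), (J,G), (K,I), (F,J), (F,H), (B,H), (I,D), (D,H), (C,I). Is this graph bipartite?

Yes

Partition the vertices as {A, E, H, I, J} vs {B, C, D, F, G, K}. Each listed edge has one endpoint in each part, so the graph is bipartite.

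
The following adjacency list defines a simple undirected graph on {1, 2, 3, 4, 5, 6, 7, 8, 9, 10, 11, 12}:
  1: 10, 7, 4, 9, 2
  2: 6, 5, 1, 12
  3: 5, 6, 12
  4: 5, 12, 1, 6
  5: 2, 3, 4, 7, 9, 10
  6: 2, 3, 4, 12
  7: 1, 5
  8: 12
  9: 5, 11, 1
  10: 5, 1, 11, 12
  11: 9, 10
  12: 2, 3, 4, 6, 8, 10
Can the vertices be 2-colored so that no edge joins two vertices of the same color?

2-6-12-2 is an odd cycle (length 3), and a bipartite graph can contain only even cycles.

No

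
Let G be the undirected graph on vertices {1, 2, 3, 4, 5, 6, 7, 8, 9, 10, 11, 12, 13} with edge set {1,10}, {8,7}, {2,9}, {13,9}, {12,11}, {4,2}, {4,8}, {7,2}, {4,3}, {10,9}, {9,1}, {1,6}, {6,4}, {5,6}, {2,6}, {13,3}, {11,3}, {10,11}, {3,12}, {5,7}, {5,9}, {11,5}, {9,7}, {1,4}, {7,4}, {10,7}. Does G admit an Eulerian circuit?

Yes

Degrees: 1:4, 2:4, 3:4, 4:6, 5:4, 6:4, 7:6, 8:2, 9:6, 10:4, 11:4, 12:2, 13:2
All degrees are even and the non-isolated vertices are connected — an Eulerian circuit exists.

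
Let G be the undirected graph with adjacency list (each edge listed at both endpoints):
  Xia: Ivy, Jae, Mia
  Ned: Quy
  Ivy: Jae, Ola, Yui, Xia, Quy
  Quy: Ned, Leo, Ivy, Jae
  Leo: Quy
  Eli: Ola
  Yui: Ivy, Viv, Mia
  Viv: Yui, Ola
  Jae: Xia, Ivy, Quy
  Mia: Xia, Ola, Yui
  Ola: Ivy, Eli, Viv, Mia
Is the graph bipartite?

No

The cycle Quy-Jae-Ivy-Quy has length 3, which is odd, so the graph is not bipartite.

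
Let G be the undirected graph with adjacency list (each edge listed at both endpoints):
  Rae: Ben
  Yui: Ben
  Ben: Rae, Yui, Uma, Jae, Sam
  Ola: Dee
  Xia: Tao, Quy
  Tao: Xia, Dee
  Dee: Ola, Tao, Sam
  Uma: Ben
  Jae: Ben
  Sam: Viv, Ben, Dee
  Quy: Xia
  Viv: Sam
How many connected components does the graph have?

1

Component: {Rae, Yui, Ben, Ola, Xia, Tao, Dee, Uma, Jae, Sam, Quy, Viv}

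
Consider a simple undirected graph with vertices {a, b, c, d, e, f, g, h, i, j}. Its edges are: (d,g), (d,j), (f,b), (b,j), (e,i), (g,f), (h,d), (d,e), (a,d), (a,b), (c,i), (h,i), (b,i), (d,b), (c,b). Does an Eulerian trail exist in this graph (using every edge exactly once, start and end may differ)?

Yes

Degrees: a:2, b:6, c:2, d:6, e:2, f:2, g:2, h:2, i:4, j:2
Odd-degree vertices: none (0 total).
The non-isolated vertices are connected and exactly 0 have odd degree, so an Eulerian trail exists.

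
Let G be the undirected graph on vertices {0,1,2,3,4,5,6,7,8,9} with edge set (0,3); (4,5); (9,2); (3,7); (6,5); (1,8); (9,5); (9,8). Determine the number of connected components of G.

Component: {0, 3, 7}
Component: {1, 2, 4, 5, 6, 8, 9}

2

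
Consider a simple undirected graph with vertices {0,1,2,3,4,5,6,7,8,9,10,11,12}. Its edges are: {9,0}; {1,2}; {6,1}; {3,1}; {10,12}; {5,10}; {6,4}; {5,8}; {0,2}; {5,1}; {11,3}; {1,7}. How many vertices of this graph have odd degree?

Degrees: 0:2, 1:5, 2:2, 3:2, 4:1, 5:3, 6:2, 7:1, 8:1, 9:1, 10:2, 11:1, 12:1
Odd-degree vertices: 1, 4, 5, 7, 8, 9, 11, 12.

8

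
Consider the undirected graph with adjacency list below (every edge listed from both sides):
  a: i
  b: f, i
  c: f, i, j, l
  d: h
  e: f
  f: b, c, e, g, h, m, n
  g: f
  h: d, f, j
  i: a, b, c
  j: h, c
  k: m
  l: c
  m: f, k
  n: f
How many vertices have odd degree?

Degrees: a:1, b:2, c:4, d:1, e:1, f:7, g:1, h:3, i:3, j:2, k:1, l:1, m:2, n:1
Odd-degree vertices: a, d, e, f, g, h, i, k, l, n.

10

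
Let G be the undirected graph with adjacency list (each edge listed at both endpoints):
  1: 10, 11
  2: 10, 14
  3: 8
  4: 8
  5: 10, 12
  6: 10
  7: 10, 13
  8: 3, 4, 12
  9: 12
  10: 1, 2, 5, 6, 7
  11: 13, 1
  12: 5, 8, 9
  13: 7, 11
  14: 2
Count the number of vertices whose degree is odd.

Degrees: 1:2, 2:2, 3:1, 4:1, 5:2, 6:1, 7:2, 8:3, 9:1, 10:5, 11:2, 12:3, 13:2, 14:1
Odd-degree vertices: 3, 4, 6, 8, 9, 10, 12, 14.

8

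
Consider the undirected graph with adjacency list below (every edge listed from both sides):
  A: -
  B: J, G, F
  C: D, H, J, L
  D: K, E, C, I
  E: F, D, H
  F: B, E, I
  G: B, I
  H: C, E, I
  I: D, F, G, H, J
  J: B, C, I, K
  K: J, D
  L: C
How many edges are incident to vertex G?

2

Neighbors of G: B, I.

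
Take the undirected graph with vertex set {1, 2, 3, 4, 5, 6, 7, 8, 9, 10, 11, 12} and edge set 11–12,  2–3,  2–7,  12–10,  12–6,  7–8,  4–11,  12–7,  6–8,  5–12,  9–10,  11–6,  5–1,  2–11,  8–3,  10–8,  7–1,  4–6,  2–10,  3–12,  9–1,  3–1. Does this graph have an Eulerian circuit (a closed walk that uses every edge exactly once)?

Degrees: 1:4, 2:4, 3:4, 4:2, 5:2, 6:4, 7:4, 8:4, 9:2, 10:4, 11:4, 12:6
Every vertex has even degree and the edges form a single connected piece, so an Eulerian circuit exists.

Yes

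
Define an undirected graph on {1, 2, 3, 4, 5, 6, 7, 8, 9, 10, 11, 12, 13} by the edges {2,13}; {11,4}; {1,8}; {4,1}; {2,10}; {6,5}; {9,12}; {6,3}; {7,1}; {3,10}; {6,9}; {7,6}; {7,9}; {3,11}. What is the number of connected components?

Component: {1, 2, 3, 4, 5, 6, 7, 8, 9, 10, 11, 12, 13}

1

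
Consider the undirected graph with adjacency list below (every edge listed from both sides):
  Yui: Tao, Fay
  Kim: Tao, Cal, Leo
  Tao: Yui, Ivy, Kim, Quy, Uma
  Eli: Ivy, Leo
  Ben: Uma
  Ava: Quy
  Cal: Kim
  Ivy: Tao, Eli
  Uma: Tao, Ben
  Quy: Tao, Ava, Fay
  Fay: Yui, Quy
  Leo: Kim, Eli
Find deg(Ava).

1

Neighbors of Ava: Quy.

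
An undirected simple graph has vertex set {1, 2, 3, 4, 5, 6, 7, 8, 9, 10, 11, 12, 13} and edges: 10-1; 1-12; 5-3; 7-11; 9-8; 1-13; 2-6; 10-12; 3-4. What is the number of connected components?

5

Component: {2, 6}
Component: {7, 11}
Component: {8, 9}
Component: {3, 4, 5}
Component: {1, 10, 12, 13}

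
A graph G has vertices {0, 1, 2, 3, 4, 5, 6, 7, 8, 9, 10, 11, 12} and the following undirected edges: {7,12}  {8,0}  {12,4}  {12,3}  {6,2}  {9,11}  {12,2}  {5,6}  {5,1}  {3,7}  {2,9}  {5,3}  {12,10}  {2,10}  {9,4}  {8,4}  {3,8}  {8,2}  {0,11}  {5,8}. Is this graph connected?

Yes

Starting from 0 and exploring outward reaches every vertex (0, 11, 8, 9, 2, 4, 5, 3, 10, 6, 12, 1, 7); the graph is connected.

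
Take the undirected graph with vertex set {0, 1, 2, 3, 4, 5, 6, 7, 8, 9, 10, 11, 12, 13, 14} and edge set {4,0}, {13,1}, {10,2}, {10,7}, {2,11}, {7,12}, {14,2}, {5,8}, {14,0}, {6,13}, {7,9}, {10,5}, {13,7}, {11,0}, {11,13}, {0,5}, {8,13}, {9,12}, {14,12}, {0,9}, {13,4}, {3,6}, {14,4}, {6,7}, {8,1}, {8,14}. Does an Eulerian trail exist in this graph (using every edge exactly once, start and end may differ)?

No

Degrees: 0:5, 1:2, 2:3, 3:1, 4:3, 5:3, 6:3, 7:5, 8:4, 9:3, 10:3, 11:3, 12:3, 13:6, 14:5
Odd-degree vertices: 0, 2, 3, 4, 5, 6, 7, 9, 10, 11, 12, 14 (12 total).
With 12 odd-degree vertices (more than two), no single trail can use every edge.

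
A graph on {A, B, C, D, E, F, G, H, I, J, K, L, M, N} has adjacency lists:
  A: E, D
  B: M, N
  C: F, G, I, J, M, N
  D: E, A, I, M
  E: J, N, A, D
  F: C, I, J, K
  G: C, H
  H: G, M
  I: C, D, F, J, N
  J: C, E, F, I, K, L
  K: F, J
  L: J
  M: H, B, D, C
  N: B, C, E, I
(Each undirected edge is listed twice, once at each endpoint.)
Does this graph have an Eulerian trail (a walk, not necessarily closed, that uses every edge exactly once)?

Yes

Degrees: A:2, B:2, C:6, D:4, E:4, F:4, G:2, H:2, I:5, J:6, K:2, L:1, M:4, N:4
Odd-degree vertices: I, L (2 total).
The non-isolated vertices are connected and exactly 2 have odd degree, so an Eulerian trail exists (from I to L).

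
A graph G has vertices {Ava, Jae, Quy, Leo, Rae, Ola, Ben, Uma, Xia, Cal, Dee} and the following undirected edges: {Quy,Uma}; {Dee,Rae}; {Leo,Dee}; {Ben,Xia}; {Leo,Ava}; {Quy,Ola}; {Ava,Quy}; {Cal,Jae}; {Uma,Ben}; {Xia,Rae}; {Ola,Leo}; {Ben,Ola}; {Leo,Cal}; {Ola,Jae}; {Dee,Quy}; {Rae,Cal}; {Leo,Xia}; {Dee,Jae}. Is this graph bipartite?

Color {Jae, Quy, Leo, Rae, Ben} black and {Ava, Ola, Uma, Xia, Cal, Dee} white. No edge joins two same-colored vertices, so the graph is bipartite.

Yes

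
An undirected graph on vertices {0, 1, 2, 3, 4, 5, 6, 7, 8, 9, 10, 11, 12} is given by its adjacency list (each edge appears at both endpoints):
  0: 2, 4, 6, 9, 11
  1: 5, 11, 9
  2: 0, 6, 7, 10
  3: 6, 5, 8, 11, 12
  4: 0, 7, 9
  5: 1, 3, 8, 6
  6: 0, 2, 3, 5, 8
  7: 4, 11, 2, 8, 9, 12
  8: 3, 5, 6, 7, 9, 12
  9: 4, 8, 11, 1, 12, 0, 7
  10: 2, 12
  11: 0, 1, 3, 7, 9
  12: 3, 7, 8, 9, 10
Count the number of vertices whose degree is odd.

Degrees: 0:5, 1:3, 2:4, 3:5, 4:3, 5:4, 6:5, 7:6, 8:6, 9:7, 10:2, 11:5, 12:5
Odd-degree vertices: 0, 1, 3, 4, 6, 9, 11, 12.

8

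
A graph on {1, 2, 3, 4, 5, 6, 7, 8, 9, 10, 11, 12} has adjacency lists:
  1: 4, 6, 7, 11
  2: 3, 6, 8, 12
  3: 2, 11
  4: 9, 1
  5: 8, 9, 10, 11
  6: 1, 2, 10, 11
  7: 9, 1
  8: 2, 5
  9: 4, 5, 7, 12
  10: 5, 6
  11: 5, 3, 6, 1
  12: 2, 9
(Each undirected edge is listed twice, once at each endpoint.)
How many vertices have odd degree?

0

Degrees: 1:4, 2:4, 3:2, 4:2, 5:4, 6:4, 7:2, 8:2, 9:4, 10:2, 11:4, 12:2
Odd-degree vertices: none.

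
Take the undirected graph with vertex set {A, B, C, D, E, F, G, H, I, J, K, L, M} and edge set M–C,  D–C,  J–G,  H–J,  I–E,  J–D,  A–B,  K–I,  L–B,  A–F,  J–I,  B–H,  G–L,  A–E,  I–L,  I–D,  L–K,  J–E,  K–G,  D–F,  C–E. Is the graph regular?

No

Degrees: A:3, B:3, C:3, D:4, E:4, F:2, G:3, H:2, I:5, J:5, K:3, L:4, M:1
Vertex M has degree 1 while I has degree 5, so the graph is not regular.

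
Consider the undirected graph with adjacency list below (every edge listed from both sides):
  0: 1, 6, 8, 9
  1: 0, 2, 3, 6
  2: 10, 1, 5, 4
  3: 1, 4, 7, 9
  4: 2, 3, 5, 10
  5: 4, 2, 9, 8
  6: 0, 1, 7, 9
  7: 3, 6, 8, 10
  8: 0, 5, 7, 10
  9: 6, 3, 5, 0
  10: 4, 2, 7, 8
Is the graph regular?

Degrees: 0:4, 1:4, 2:4, 3:4, 4:4, 5:4, 6:4, 7:4, 8:4, 9:4, 10:4
Every vertex has degree 4, so the graph is 4-regular.

Yes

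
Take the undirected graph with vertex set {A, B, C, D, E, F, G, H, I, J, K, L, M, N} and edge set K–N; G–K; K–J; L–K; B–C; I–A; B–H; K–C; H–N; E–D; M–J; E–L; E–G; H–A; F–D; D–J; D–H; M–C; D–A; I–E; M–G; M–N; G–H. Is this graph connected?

Starting from A and exploring outward reaches every vertex (A, I, D, H, E, J, F, G, N, B, L, M, K, C); the graph is connected.

Yes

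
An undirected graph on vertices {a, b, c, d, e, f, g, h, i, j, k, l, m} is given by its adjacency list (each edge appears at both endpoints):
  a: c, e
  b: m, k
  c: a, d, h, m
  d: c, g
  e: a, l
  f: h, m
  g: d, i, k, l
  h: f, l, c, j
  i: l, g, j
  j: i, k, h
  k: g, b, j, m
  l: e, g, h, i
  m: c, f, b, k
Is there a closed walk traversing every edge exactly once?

Degrees: a:2, b:2, c:4, d:2, e:2, f:2, g:4, h:4, i:3, j:3, k:4, l:4, m:4
Vertices with odd degree: i, j. An Eulerian circuit requires all degrees even.

No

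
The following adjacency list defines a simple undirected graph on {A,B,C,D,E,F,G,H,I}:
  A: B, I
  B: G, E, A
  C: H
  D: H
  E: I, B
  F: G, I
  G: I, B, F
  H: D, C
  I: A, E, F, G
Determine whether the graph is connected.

No

Component: {C, D, H}
Component: {A, B, E, F, G, I}
There are 2 separate components, so the graph is not connected.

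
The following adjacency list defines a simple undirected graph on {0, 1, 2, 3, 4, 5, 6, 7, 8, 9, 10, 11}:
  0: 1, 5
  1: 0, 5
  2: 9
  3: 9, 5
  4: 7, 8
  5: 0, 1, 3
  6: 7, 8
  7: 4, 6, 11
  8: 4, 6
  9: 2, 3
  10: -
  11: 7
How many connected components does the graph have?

Component: {10}
Component: {4, 6, 7, 8, 11}
Component: {0, 1, 2, 3, 5, 9}

3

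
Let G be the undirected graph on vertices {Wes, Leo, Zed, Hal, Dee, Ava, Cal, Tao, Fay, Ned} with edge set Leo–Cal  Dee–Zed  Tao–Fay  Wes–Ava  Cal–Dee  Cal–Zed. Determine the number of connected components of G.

Component: {Hal}
Component: {Ned}
Component: {Wes, Ava}
Component: {Tao, Fay}
Component: {Leo, Zed, Dee, Cal}

5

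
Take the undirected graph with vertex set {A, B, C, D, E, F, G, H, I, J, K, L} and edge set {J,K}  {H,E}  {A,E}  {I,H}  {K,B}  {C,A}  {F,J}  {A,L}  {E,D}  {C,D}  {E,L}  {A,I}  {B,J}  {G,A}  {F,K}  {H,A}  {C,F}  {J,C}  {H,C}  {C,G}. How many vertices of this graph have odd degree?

Degrees: A:6, B:2, C:6, D:2, E:4, F:3, G:2, H:4, I:2, J:4, K:3, L:2
Odd-degree vertices: F, K.

2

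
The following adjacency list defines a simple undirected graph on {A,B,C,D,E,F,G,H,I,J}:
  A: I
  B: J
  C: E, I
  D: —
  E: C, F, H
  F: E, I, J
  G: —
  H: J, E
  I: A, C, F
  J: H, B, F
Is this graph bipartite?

Yes

Color {D, E, G, I, J} black and {A, B, C, F, H} white. No edge joins two same-colored vertices, so the graph is bipartite.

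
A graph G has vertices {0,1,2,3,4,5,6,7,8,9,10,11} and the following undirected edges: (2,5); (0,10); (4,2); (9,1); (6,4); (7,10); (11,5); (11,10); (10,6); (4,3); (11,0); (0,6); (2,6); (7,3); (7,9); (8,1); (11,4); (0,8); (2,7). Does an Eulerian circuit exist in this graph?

Yes

Degrees: 0:4, 1:2, 2:4, 3:2, 4:4, 5:2, 6:4, 7:4, 8:2, 9:2, 10:4, 11:4
All degrees are even and the non-isolated vertices are connected — an Eulerian circuit exists.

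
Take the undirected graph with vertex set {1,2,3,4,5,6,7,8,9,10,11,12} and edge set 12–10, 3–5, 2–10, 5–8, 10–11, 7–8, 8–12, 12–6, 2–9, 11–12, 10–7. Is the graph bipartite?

No

The cycle 10-11-12-10 has length 3, which is odd, so the graph is not bipartite.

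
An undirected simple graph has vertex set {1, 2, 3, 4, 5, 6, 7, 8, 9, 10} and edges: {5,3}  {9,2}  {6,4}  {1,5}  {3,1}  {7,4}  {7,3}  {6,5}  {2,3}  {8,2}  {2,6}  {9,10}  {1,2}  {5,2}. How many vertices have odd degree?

Degrees: 1:3, 2:6, 3:4, 4:2, 5:4, 6:3, 7:2, 8:1, 9:2, 10:1
Odd-degree vertices: 1, 6, 8, 10.

4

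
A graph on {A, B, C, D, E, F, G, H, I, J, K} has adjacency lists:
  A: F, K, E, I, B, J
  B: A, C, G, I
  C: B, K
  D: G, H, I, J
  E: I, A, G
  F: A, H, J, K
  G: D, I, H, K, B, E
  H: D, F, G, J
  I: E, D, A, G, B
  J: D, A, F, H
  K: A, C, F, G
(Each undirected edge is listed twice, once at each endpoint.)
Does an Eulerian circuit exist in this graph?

No

Degrees: A:6, B:4, C:2, D:4, E:3, F:4, G:6, H:4, I:5, J:4, K:4
E, I have odd degree; an Eulerian circuit needs every degree to be even, so none exists.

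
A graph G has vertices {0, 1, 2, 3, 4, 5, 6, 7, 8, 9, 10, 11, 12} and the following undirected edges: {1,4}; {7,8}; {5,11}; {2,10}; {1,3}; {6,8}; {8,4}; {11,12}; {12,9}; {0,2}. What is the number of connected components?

Component: {0, 2, 10}
Component: {5, 9, 11, 12}
Component: {1, 3, 4, 6, 7, 8}

3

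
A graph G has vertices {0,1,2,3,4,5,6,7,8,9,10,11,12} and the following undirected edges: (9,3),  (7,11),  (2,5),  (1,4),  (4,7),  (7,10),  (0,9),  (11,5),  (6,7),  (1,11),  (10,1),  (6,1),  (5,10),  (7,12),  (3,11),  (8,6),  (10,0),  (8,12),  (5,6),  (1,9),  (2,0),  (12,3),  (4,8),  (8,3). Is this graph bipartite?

No

The cycle 3-8-12-3 has length 3, which is odd, so the graph is not bipartite.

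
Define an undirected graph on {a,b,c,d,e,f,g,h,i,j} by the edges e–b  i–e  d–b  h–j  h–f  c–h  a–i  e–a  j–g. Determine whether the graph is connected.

Component: {a, b, d, e, i}
Component: {c, f, g, h, j}
No edge joins these 2 groups, so the graph is disconnected.

No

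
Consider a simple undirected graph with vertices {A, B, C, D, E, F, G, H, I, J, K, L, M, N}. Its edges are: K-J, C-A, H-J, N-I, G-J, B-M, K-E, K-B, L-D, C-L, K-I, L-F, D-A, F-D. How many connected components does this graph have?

2

Component: {A, C, D, F, L}
Component: {B, E, G, H, I, J, K, M, N}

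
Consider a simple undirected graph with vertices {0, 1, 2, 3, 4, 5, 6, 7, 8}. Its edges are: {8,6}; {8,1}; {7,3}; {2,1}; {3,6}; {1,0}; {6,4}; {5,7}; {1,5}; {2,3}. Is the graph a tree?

|V| = 9, |E| = 10.
Connected but with 10 > 8 edges, so it has a cycle and is not a tree.

No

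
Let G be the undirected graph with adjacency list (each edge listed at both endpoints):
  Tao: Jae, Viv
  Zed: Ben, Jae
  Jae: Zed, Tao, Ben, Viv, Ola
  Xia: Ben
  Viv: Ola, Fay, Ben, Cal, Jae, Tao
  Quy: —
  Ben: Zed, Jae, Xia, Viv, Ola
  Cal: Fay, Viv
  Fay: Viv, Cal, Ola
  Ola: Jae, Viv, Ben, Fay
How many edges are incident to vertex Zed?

2

Neighbors of Zed: Jae, Ben.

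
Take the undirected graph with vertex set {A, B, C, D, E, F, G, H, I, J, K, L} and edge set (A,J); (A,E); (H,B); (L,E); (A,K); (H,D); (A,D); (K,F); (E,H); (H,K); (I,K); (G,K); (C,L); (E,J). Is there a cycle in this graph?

The graph has 12 vertices, 14 edges, and 1 connected component.
Since 14 > 12 - 1, a cycle must exist; for instance A-E-H-D-A.

Yes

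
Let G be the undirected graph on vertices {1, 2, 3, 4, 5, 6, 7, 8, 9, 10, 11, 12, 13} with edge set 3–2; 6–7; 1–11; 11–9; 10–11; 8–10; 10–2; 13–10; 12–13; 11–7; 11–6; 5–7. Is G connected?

No

Component: {4}
Component: {1, 2, 3, 5, 6, 7, 8, 9, 10, 11, 12, 13}
No edge joins these 2 groups, so the graph is disconnected.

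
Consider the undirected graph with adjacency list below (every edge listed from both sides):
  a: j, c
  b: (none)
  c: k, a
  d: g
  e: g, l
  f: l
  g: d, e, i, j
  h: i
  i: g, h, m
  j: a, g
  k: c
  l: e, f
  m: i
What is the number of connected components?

Component: {b}
Component: {a, c, d, e, f, g, h, i, j, k, l, m}

2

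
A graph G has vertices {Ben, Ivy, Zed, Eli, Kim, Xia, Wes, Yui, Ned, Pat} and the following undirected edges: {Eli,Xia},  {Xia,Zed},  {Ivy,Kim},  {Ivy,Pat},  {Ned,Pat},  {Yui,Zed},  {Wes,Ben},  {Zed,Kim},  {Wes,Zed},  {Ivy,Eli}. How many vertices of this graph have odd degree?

4

Degrees: Ben:1, Ivy:3, Zed:4, Eli:2, Kim:2, Xia:2, Wes:2, Yui:1, Ned:1, Pat:2
Odd-degree vertices: Ben, Ivy, Yui, Ned.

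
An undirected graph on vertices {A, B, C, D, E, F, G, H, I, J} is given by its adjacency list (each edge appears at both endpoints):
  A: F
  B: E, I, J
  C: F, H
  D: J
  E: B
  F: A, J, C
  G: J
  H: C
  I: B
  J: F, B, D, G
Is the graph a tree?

Yes

The graph has 10 vertices and 9 edges.
It is connected with exactly 9 edges, hence acyclic — it is a tree.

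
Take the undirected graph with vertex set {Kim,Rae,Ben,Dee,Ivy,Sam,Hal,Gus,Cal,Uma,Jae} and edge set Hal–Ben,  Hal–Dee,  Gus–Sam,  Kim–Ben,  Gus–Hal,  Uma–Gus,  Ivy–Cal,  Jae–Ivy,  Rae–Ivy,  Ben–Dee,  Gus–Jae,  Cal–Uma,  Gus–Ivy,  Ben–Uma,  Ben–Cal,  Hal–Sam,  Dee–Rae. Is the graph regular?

Degrees: Kim:1, Rae:2, Ben:5, Dee:3, Ivy:4, Sam:2, Hal:4, Gus:5, Cal:3, Uma:3, Jae:2
Degrees are not all equal (e.g. deg(Kim)=1 but deg(Ben)=5); not regular.

No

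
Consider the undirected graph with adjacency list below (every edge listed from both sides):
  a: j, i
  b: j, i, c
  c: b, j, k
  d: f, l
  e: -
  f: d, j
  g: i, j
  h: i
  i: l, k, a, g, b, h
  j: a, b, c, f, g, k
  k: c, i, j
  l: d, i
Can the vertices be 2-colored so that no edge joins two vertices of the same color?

No

The cycle b-c-j-b has length 3, which is odd, so the graph is not bipartite.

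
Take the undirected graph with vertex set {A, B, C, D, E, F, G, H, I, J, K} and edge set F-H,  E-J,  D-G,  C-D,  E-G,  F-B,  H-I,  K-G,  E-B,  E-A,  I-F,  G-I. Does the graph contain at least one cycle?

Yes

|V| = 11, |E| = 12, number of components = 1.
One cycle is I-F-H-I.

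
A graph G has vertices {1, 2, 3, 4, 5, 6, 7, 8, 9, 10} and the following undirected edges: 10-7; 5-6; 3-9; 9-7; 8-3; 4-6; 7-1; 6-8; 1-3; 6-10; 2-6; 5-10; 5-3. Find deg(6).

5

Neighbors of 6: 2, 4, 5, 8, 10.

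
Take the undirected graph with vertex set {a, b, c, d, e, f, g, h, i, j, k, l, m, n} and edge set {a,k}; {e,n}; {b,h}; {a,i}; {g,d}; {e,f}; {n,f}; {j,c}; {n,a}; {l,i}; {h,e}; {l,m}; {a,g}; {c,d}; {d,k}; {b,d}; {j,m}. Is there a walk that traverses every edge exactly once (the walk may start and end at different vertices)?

Yes

Degrees: a:4, b:2, c:2, d:4, e:3, f:2, g:2, h:2, i:2, j:2, k:2, l:2, m:2, n:3
Odd-degree vertices: e, n (2 total).
With 2 odd-degree vertices and all edges in one connected piece, an Eulerian trail exists (from e to n).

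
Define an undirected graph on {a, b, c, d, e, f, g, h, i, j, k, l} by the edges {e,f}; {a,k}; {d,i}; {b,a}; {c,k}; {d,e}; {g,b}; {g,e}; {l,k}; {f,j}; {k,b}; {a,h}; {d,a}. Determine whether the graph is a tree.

No

|V| = 12, |E| = 13.
Connected but with 13 > 11 edges, so it has a cycle and is not a tree.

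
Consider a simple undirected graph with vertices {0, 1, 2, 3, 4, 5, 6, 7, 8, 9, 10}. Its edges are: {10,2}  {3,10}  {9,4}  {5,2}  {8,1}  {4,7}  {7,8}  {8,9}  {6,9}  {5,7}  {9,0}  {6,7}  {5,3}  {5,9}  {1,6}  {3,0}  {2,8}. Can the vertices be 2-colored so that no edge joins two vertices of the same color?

Yes

A valid 2-coloring puts {1, 2, 3, 7, 9} on one side and {0, 4, 5, 6, 8, 10} on the other; every edge crosses between the two sides.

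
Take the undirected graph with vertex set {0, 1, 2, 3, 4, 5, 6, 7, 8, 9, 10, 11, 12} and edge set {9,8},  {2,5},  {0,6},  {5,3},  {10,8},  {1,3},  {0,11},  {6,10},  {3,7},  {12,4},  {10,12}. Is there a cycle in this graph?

The graph has 13 vertices, 11 edges, and 2 connected components.
A forest on 13 vertices with 2 components has exactly 11 edges, which matches — so no cycle.

No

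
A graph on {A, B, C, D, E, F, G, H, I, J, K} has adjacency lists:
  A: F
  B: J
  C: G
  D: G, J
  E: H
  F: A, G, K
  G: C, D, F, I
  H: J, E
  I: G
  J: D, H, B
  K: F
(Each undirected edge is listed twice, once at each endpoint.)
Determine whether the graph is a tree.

Yes

The graph has 11 vertices and 10 edges.
Connected and |E| = |V| - 1, which characterizes a tree.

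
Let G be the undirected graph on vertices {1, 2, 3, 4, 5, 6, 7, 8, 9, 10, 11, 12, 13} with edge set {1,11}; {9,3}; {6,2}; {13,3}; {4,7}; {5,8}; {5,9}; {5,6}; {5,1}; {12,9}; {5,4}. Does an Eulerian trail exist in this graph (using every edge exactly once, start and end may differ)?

No

Degrees: 1:2, 2:1, 3:2, 4:2, 5:5, 6:2, 7:1, 8:1, 9:3, 10:0, 11:1, 12:1, 13:1
Odd-degree vertices: 2, 5, 7, 8, 9, 11, 12, 13 (8 total).
An Eulerian trail requires 0 or 2 odd-degree vertices; here there are 8.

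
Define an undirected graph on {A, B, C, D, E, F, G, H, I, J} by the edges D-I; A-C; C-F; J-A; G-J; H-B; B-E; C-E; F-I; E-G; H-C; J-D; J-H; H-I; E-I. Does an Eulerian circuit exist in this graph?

Yes

Degrees: A:2, B:2, C:4, D:2, E:4, F:2, G:2, H:4, I:4, J:4
All degrees are even and the non-isolated vertices are connected — an Eulerian circuit exists.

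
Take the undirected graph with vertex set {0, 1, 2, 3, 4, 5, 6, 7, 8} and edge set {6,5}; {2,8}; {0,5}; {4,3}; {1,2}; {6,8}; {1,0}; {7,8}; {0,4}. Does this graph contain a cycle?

|V| = 9, |E| = 9, number of components = 1.
One cycle is 0-1-2-8-6-5-0.

Yes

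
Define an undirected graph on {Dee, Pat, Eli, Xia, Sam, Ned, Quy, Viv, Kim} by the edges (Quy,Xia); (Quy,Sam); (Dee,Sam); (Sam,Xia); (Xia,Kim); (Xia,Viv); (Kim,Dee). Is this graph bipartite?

No

Sam-Quy-Xia-Sam is an odd cycle (length 3), and a bipartite graph can contain only even cycles.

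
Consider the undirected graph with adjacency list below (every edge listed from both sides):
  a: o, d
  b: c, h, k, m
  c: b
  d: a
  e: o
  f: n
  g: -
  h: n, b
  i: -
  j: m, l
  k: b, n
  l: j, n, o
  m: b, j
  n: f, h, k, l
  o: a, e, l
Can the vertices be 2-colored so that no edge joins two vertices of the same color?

Yes

A valid 2-coloring puts {b, d, g, i, j, n, o} on one side and {a, c, e, f, h, k, l, m} on the other; every edge crosses between the two sides.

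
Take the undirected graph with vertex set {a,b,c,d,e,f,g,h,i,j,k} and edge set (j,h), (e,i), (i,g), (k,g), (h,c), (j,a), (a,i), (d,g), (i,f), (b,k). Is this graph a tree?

|V| = 11, |E| = 10.
Connected and |E| = |V| - 1, which characterizes a tree.

Yes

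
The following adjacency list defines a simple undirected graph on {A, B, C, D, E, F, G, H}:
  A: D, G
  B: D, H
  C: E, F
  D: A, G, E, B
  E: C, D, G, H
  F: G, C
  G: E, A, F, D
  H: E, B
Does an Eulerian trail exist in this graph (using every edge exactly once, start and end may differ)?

Degrees: A:2, B:2, C:2, D:4, E:4, F:2, G:4, H:2
Odd-degree vertices: none (0 total).
With 0 odd-degree vertices and all edges in one connected piece, an Eulerian trail exists.

Yes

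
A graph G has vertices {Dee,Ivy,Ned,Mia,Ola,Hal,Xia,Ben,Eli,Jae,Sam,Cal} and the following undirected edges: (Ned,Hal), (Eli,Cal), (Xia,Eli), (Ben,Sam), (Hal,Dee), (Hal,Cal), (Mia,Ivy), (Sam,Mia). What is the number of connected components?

4

Component: {Ola}
Component: {Jae}
Component: {Ivy, Mia, Ben, Sam}
Component: {Dee, Ned, Hal, Xia, Eli, Cal}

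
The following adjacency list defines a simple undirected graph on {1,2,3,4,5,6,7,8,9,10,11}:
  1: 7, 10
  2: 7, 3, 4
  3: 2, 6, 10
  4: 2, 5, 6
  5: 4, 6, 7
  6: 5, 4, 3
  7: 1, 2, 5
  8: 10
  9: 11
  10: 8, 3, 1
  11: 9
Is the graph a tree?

|V| = 11, |E| = 13.
It is not connected, so it is not a tree.

No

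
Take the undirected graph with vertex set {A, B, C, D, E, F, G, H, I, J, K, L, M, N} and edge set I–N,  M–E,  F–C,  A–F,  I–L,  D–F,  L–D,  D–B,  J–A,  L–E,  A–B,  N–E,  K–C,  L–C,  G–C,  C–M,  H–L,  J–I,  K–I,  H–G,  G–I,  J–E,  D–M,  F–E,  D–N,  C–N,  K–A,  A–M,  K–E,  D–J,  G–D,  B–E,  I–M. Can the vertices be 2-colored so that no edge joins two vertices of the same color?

A valid 2-coloring puts {B, F, G, J, K, L, M, N} on one side and {A, C, D, E, H, I} on the other; every edge crosses between the two sides.

Yes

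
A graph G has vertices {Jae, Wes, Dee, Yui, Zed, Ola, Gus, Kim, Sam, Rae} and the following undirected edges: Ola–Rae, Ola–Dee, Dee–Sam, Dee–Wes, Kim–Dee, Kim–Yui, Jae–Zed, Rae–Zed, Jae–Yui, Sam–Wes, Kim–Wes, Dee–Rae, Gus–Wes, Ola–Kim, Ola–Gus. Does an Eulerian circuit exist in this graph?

No

Degrees: Jae:2, Wes:4, Dee:5, Yui:2, Zed:2, Ola:4, Gus:2, Kim:4, Sam:2, Rae:3
Vertices with odd degree: Dee, Rae. An Eulerian circuit requires all degrees even.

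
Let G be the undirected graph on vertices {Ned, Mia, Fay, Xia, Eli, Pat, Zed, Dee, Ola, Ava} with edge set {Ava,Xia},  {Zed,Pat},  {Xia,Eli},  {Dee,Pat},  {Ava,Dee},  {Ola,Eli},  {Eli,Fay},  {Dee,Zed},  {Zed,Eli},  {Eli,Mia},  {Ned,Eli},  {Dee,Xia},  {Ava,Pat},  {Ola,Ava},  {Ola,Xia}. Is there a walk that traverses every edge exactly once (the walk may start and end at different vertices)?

Degrees: Ned:1, Mia:1, Fay:1, Xia:4, Eli:6, Pat:3, Zed:3, Dee:4, Ola:3, Ava:4
Odd-degree vertices: Ned, Mia, Fay, Pat, Zed, Ola (6 total).
With 6 odd-degree vertices (more than two), no single trail can use every edge.

No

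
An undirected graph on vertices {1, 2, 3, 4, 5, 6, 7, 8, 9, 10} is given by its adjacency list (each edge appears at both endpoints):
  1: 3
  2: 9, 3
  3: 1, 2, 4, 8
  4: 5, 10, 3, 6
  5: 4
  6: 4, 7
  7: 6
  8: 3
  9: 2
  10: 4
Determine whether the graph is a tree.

The graph has 10 vertices and 9 edges.
Connected and |E| = |V| - 1, which characterizes a tree.

Yes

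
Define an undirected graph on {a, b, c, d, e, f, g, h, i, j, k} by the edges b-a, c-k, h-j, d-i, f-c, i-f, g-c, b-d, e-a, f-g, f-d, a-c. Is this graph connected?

No

Component: {h, j}
Component: {a, b, c, d, e, f, g, i, k}
There are 2 separate components, so the graph is not connected.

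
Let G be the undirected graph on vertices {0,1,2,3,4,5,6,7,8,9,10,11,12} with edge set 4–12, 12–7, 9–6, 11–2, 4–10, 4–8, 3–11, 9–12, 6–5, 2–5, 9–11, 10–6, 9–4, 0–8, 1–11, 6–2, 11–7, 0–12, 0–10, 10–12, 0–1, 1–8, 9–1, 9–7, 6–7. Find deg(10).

Neighbors of 10: 0, 4, 6, 12.

4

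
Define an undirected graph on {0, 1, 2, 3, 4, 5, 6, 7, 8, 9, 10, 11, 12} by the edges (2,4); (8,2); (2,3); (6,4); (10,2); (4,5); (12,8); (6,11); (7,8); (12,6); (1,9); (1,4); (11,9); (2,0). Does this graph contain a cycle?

Yes

The graph has 13 vertices, 14 edges, and 1 connected component.
One cycle is 4-6-11-9-1-4.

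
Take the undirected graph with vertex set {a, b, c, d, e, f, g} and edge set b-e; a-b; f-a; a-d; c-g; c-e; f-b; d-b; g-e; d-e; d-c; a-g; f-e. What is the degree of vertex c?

Neighbors of c: d, e, g.

3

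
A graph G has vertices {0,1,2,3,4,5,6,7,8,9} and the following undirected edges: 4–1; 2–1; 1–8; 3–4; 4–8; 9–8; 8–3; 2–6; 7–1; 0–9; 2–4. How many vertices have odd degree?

4

Degrees: 0:1, 1:4, 2:3, 3:2, 4:4, 5:0, 6:1, 7:1, 8:4, 9:2
Odd-degree vertices: 0, 2, 6, 7.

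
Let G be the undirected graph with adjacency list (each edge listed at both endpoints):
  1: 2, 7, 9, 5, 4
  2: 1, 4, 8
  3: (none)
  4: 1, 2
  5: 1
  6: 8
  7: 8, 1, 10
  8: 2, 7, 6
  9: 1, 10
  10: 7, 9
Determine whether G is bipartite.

2-4-1-2 is an odd cycle (length 3), and a bipartite graph can contain only even cycles.

No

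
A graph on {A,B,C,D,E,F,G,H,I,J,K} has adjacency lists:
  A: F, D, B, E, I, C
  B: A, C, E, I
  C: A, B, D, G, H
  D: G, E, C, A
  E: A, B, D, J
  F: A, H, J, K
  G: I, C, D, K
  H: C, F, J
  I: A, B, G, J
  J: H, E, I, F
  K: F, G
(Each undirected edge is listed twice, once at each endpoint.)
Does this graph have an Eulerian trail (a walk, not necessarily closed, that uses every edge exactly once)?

Degrees: A:6, B:4, C:5, D:4, E:4, F:4, G:4, H:3, I:4, J:4, K:2
Odd-degree vertices: C, H (2 total).
With 2 odd-degree vertices and all edges in one connected piece, an Eulerian trail exists (from C to H).

Yes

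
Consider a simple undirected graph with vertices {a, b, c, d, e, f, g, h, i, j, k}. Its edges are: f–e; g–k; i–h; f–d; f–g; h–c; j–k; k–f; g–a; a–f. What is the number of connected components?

3

Component: {b}
Component: {c, h, i}
Component: {a, d, e, f, g, j, k}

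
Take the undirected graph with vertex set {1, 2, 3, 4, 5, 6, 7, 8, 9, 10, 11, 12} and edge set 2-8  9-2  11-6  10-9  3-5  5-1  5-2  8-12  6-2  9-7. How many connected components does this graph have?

2

Component: {4}
Component: {1, 2, 3, 5, 6, 7, 8, 9, 10, 11, 12}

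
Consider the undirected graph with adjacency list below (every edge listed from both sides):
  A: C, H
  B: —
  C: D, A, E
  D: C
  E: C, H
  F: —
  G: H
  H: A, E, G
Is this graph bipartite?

Color {B, C, F, H} black and {A, D, E, G} white. No edge joins two same-colored vertices, so the graph is bipartite.

Yes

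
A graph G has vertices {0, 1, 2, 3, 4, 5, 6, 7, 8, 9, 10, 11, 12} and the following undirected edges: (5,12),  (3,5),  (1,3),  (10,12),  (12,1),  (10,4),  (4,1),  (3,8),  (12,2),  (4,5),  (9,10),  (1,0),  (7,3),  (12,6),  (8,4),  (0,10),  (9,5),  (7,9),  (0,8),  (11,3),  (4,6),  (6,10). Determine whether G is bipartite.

No

10-6-12-10 is an odd cycle (length 3), and a bipartite graph can contain only even cycles.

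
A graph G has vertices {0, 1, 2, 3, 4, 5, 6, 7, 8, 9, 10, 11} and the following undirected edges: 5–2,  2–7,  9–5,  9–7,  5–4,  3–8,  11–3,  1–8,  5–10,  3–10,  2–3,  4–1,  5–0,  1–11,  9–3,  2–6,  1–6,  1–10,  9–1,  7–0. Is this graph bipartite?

The cycle 6-2-7-9-1-6 has length 5, which is odd, so the graph is not bipartite.

No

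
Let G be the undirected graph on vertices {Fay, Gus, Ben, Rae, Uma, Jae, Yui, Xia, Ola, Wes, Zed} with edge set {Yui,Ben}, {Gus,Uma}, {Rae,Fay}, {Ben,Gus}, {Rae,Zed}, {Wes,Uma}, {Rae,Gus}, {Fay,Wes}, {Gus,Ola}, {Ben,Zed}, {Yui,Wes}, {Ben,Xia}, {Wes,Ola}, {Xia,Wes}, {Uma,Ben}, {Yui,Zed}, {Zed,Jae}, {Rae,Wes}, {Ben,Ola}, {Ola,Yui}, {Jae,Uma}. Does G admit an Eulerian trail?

Yes

Degrees: Fay:2, Gus:4, Ben:6, Rae:4, Uma:4, Jae:2, Yui:4, Xia:2, Ola:4, Wes:6, Zed:4
Odd-degree vertices: none (0 total).
The non-isolated vertices are connected and exactly 0 have odd degree, so an Eulerian trail exists.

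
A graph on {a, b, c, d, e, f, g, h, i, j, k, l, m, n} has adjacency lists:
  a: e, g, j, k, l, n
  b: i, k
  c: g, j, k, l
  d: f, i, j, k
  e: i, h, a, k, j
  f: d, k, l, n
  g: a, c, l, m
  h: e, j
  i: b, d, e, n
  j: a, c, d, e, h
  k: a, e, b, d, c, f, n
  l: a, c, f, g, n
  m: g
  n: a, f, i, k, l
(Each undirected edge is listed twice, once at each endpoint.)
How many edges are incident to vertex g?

Neighbors of g: a, c, l, m.

4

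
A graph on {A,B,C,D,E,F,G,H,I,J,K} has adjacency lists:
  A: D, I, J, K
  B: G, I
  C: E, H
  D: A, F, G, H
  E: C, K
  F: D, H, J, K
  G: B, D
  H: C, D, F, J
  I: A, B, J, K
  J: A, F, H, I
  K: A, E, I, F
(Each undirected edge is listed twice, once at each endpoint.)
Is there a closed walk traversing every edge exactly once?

Degrees: A:4, B:2, C:2, D:4, E:2, F:4, G:2, H:4, I:4, J:4, K:4
All degrees are even and the non-isolated vertices are connected — an Eulerian circuit exists.

Yes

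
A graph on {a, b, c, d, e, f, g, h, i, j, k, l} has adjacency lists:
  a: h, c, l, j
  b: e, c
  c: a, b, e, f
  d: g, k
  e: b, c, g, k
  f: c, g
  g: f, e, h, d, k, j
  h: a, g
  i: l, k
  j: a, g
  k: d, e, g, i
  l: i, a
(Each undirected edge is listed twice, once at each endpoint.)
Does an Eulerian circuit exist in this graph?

Degrees: a:4, b:2, c:4, d:2, e:4, f:2, g:6, h:2, i:2, j:2, k:4, l:2
All degrees are even and the non-isolated vertices are connected — an Eulerian circuit exists.

Yes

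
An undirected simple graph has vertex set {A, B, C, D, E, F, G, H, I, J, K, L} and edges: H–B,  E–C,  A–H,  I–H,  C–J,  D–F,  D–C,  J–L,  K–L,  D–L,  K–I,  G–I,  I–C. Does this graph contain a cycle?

Yes

|V| = 12, |E| = 13, number of components = 1.
Since 13 > 12 - 1, a cycle must exist; for instance C-D-L-J-C.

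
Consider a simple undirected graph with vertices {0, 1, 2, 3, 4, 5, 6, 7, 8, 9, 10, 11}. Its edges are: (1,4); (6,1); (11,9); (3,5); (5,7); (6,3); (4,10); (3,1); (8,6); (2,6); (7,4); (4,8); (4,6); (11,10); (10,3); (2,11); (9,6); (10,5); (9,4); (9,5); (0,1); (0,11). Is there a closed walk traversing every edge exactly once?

Yes

Degrees: 0:2, 1:4, 2:2, 3:4, 4:6, 5:4, 6:6, 7:2, 8:2, 9:4, 10:4, 11:4
All degrees are even and the non-isolated vertices are connected — an Eulerian circuit exists.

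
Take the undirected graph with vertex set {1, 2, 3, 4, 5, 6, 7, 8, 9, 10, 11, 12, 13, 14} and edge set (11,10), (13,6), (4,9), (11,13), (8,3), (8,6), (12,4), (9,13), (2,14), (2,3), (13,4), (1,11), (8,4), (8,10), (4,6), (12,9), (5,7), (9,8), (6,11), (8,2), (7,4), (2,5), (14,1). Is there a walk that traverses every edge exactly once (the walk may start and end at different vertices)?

Degrees: 1:2, 2:4, 3:2, 4:6, 5:2, 6:4, 7:2, 8:6, 9:4, 10:2, 11:4, 12:2, 13:4, 14:2
Odd-degree vertices: none (0 total).
The non-isolated vertices are connected and exactly 0 have odd degree, so an Eulerian trail exists.

Yes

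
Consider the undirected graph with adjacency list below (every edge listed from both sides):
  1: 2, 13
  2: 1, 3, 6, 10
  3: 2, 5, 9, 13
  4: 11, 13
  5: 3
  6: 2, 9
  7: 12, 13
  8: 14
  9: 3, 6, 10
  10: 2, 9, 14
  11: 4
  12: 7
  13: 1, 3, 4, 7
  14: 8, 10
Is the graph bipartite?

Yes

Partition the vertices as {2, 5, 9, 11, 12, 13, 14} vs {1, 3, 4, 6, 7, 8, 10}. Each listed edge has one endpoint in each part, so the graph is bipartite.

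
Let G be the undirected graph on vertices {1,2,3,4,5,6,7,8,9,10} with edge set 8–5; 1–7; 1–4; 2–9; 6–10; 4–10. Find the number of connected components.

Component: {3}
Component: {2, 9}
Component: {5, 8}
Component: {1, 4, 6, 7, 10}

4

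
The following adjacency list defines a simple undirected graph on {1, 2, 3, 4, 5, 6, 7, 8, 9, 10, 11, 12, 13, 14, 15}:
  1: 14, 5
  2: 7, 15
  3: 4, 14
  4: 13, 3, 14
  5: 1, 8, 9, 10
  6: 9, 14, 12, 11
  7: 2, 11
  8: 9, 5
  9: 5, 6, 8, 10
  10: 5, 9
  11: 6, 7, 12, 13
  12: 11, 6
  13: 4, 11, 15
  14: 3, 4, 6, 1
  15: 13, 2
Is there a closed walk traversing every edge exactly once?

Degrees: 1:2, 2:2, 3:2, 4:3, 5:4, 6:4, 7:2, 8:2, 9:4, 10:2, 11:4, 12:2, 13:3, 14:4, 15:2
Vertices with odd degree: 4, 13. An Eulerian circuit requires all degrees even.

No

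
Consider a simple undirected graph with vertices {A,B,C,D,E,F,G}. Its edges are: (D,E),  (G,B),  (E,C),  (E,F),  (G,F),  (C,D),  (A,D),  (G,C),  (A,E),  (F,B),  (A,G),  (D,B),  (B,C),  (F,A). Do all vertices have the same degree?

Yes

Degrees: A:4, B:4, C:4, D:4, E:4, F:4, G:4
Every vertex has degree 4, so the graph is 4-regular.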